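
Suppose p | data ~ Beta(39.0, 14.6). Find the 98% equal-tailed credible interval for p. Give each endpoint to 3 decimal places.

Posterior: Beta(39.0, 14.6).
Equal-tailed 98% interval: the 0.01 and 0.99 quantiles of Beta(39.0, 14.6).
Posterior mean ≈ 0.728, SD ≈ 0.060; a Normal approximation gives roughly [0.587, 0.868].
Exact: F⁻¹(0.01) = 0.577; F⁻¹(0.99) = 0.854.

[0.577, 0.854]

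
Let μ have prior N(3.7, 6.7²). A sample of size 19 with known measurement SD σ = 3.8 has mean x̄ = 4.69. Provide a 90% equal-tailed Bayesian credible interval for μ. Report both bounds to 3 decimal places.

Posterior precision = 1/6.7² + 19/3.8² = 0.0223 + 1.3158 = 1.3381, so posterior SD = 0.8645.
Posterior mean = (3.7/6.7² + 19·4.69/3.8²) / 1.3381 = 4.6735.
Interval: 4.6735 ± 1.645 × 0.8645 → [3.252, 6.095].

[3.252, 6.095]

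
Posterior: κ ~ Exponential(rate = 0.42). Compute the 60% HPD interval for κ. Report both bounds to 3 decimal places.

The exponential density is strictly decreasing on [0, ∞), so the HPD interval is anchored at 0: [0, q] with P(κ ≤ q) = 0.60.
q = −ln(1 − 0.60) / 0.42 = 0.9163 / 0.42 = 2.182.

[0.000, 2.182]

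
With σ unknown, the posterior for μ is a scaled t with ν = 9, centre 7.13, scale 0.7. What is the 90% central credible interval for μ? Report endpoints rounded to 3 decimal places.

[5.847, 8.413]

The t_9 distribution is symmetric; the 90% interval is 7.13 ± t·0.7 with t_{0.95,9} = 1.833.
Half-width: 1.833 × 0.7 = 1.283.
7.13 − 1.283 = 5.847; 7.13 + 1.283 = 8.413.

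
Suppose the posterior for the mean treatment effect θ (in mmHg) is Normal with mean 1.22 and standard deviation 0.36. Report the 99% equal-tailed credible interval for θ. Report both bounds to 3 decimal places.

[0.293, 2.147]

The posterior is symmetric, so the 99% equal-tailed interval is θ = 1.22 ± z·0.36 with z = 2.576.
Half-width: 2.576 × 0.36 = 0.927.
1.22 − 0.927 = 0.293; 1.22 + 0.927 = 2.147.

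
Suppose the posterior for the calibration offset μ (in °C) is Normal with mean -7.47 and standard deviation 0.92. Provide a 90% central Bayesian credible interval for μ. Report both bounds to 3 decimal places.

The posterior is symmetric, so the 90% equal-tailed interval is μ = -7.47 ± z·0.92 with z = 1.645.
Half-width: 1.645 × 0.92 = 1.513.
-7.47 − 1.513 = -8.983; -7.47 + 1.513 = -5.957.

[-8.983, -5.957]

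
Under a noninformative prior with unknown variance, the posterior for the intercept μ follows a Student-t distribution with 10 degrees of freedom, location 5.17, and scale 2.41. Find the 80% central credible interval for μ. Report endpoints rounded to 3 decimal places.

The t_10 distribution is symmetric; the 80% interval is 5.17 ± t·2.41 with t_{0.9,10} = 1.372.
Half-width: 1.372 × 2.41 = 3.307.
5.17 − 3.307 = 1.863; 5.17 + 3.307 = 8.477.

[1.863, 8.477]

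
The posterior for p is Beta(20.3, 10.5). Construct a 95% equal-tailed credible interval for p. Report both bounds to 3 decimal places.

[0.486, 0.813]

Posterior: Beta(20.3, 10.5).
Equal-tailed 95% interval: the 0.025 and 0.975 quantiles of Beta(20.3, 10.5).
Posterior mean ≈ 0.659, SD ≈ 0.084; a Normal approximation gives roughly [0.494, 0.824].
Exact: F⁻¹(0.025) = 0.486; F⁻¹(0.975) = 0.813.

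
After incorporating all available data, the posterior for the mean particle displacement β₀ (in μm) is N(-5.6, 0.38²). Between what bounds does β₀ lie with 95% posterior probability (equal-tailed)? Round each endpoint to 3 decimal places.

[-6.345, -4.855]

The posterior is symmetric, so the 95% equal-tailed interval is β₀ = -5.6 ± z·0.38 with z = 1.960.
Half-width: 1.960 × 0.38 = 0.745.
-5.6 − 0.745 = -6.345; -5.6 + 0.745 = -4.855.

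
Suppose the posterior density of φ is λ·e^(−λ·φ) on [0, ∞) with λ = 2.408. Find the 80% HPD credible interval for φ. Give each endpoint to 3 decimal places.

The exponential density is strictly decreasing on [0, ∞), so the HPD interval is anchored at 0: [0, q] with P(φ ≤ q) = 0.80.
q = −ln(1 − 0.80) / 2.408 = 1.6094 / 2.408 = 0.668.

[0.000, 0.668]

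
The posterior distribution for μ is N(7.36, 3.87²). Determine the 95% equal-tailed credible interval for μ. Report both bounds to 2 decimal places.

The posterior is symmetric, so the 95% equal-tailed interval is μ = 7.36 ± z·3.87 with z = 1.960.
Half-width: 1.960 × 3.87 = 7.59.
7.36 − 7.59 = -0.23; 7.36 + 7.59 = 14.95.

[-0.23, 14.95]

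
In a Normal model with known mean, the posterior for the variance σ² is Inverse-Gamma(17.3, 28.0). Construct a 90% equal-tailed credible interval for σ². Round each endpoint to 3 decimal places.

[1.135, 2.529]

Inverse-Gamma(17.3, 28.0) quantiles: F⁻¹(0.05) and F⁻¹(0.95).
Equivalently, 1/σ² ~ Gamma(17.3, rate = 28.0); invert its 0.95 and 0.05 quantiles.
Posterior mean ≈ 1.718, SD ≈ 0.439; a Normal approximation gives roughly [0.995, 2.440].
Exact: lower = 1.135; upper = 2.529.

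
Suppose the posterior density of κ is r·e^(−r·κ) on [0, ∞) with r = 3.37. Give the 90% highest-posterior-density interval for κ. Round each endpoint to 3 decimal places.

The exponential density is strictly decreasing on [0, ∞), so the HPD interval is anchored at 0: [0, q] with P(κ ≤ q) = 0.90.
q = −ln(1 − 0.90) / 3.37 = 2.3026 / 3.37 = 0.683.

[0.000, 0.683]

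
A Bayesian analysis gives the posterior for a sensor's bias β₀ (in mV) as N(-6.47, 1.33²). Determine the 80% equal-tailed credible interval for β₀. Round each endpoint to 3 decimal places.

The posterior is symmetric, so the 80% equal-tailed interval is β₀ = -6.47 ± z·1.33 with z = 1.282.
Half-width: 1.282 × 1.33 = 1.704.
-6.47 − 1.704 = -8.174; -6.47 + 1.704 = -4.766.

[-8.174, -4.766]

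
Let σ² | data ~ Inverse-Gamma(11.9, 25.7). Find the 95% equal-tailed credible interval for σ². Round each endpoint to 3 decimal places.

[1.314, 4.193]

Inverse-Gamma(11.9, 25.7) quantiles: F⁻¹(0.025) and F⁻¹(0.975).
Equivalently, 1/σ² ~ Gamma(11.9, rate = 25.7); invert its 0.975 and 0.025 quantiles.
Posterior mean ≈ 2.358, SD ≈ 0.749; a Normal approximation gives roughly [0.889, 3.827].
Exact: lower = 1.314; upper = 4.193.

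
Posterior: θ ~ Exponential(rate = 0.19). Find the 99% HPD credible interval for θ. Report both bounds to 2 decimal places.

The exponential density is strictly decreasing on [0, ∞), so the HPD interval is anchored at 0: [0, q] with P(θ ≤ q) = 0.99.
q = −ln(1 − 0.99) / 0.19 = 4.6052 / 0.19 = 24.24.

[0.00, 24.24]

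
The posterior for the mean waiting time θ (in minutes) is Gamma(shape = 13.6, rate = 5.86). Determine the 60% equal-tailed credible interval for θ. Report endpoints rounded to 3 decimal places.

[1.782, 2.827]

Posterior: Gamma(shape 13.6, rate 5.86).
Equal-tailed 60% interval: Gamma(13.6, 5.86) quantiles at 0.2 and 0.8.
Posterior mean ≈ 2.321, SD ≈ 0.629; a Normal approximation gives roughly [1.791, 2.850].
Exact: lower = 1.782; upper = 2.827.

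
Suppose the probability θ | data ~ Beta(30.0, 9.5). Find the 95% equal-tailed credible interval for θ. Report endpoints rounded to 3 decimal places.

Posterior: Beta(30.0, 9.5).
Equal-tailed 95% interval: the 0.025 and 0.975 quantiles of Beta(30.0, 9.5).
Posterior mean ≈ 0.759, SD ≈ 0.067; a Normal approximation gives roughly [0.628, 0.891].
Exact: F⁻¹(0.025) = 0.617; F⁻¹(0.975) = 0.878.

[0.617, 0.878]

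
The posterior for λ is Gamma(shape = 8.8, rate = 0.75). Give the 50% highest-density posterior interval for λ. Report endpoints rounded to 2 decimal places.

The posterior is unimodal and skewed, so the HPD interval has equal density at both endpoints and is the shortest 50% interval.
Solving f(8.06) = f(13.15) with F(13.15) − F(8.06) = 0.50 gives [8.06, 13.15].
For comparison, the equal-tailed interval is [8.88, 14.11]; the HPD is narrower and shifted toward the mode.

[8.06, 13.15]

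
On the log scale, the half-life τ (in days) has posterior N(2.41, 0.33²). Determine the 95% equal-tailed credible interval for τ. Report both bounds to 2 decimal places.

On the log scale the 95% interval is 2.41 ± 1.960 × 0.33 = [1.7632, 3.0568].
Exponentiate: [e^1.7632, e^3.0568] = [5.83, 21.26].

[5.83, 21.26]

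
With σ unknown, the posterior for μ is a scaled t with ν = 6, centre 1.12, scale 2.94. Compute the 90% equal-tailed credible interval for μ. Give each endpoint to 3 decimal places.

[-4.593, 6.833]

The t_6 distribution is symmetric; the 90% interval is 1.12 ± t·2.94 with t_{0.95,6} = 1.943.
Half-width: 1.943 × 2.94 = 5.713.
1.12 − 5.713 = -4.593; 1.12 + 5.713 = 6.833.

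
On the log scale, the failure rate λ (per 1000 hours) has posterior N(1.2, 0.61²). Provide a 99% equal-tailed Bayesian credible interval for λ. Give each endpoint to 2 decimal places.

[0.69, 15.98]

On the log scale the 99% interval is 1.2 ± 2.576 × 0.61 = [-0.3713, 2.7713].
Exponentiate: [e^-0.3713, e^2.7713] = [0.69, 15.98].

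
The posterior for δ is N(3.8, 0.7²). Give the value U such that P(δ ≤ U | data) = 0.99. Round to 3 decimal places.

Need U with P(δ ≤ U) = 0.99: U = 3.8 + z_{0.01}·0.7.
z = 2.326; U = 3.8 + 2.326 × 0.7 = 5.428.

5.428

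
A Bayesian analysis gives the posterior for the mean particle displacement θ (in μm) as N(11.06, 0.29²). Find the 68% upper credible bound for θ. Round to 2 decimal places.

Need U with P(θ ≤ U) = 0.68: U = 11.06 + z_{0.32}·0.29.
z = 0.468; U = 11.06 + 0.468 × 0.29 = 11.20.

11.20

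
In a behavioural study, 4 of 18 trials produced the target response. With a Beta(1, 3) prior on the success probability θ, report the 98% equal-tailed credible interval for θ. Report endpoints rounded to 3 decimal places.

[0.065, 0.460]

Posterior: Beta(1+4, 3+14) = Beta(5, 17).
Equal-tailed 98% interval: the 0.01 and 0.99 quantiles of Beta(5, 17).
Posterior mean ≈ 0.227, SD ≈ 0.087; a Normal approximation gives roughly [0.024, 0.431].
Exact: F⁻¹(0.01) = 0.065; F⁻¹(0.99) = 0.460.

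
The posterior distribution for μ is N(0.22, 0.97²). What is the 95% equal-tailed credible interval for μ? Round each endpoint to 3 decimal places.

[-1.681, 2.121]

The posterior is symmetric, so the 95% equal-tailed interval is μ = 0.22 ± z·0.97 with z = 1.960.
Half-width: 1.960 × 0.97 = 1.901.
0.22 − 1.901 = -1.681; 0.22 + 1.901 = 2.121.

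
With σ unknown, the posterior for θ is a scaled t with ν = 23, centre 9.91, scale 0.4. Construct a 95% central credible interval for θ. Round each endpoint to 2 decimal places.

[9.08, 10.74]

The t_23 distribution is symmetric; the 95% interval is 9.91 ± t·0.4 with t_{0.975,23} = 2.069.
Half-width: 2.069 × 0.4 = 0.83.
9.91 − 0.83 = 9.08; 9.91 + 0.83 = 10.74.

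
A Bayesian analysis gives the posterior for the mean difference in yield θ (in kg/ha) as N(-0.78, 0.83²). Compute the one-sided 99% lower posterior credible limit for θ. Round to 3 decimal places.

Need L with P(θ ≥ L) = 0.99: L = -0.78 − z_{0.01}·0.83.
z = 2.326; L = -0.78 − 2.326 × 0.83 = -2.711.

-2.711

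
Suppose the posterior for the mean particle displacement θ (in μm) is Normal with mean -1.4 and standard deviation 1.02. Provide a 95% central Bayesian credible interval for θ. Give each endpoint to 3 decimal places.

[-3.399, 0.599]

The posterior is symmetric, so the 95% equal-tailed interval is θ = -1.4 ± z·1.02 with z = 1.960.
Half-width: 1.960 × 1.02 = 1.999.
-1.4 − 1.999 = -3.399; -1.4 + 1.999 = 0.599.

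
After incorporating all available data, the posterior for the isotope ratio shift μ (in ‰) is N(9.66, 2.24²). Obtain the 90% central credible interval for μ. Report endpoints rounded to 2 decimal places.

[5.98, 13.34]

The posterior is symmetric, so the 90% equal-tailed interval is μ = 9.66 ± z·2.24 with z = 1.645.
Half-width: 1.645 × 2.24 = 3.68.
9.66 − 3.68 = 5.98; 9.66 + 3.68 = 13.34.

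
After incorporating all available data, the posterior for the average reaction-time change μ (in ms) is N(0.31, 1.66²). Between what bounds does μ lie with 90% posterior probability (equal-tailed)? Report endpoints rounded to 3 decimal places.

[-2.420, 3.040]

The posterior is symmetric, so the 90% equal-tailed interval is μ = 0.31 ± z·1.66 with z = 1.645.
Half-width: 1.645 × 1.66 = 2.730.
0.31 − 2.730 = -2.420; 0.31 + 2.730 = 3.040.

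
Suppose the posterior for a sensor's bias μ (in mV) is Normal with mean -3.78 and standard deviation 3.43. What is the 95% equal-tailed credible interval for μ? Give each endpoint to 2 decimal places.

The posterior is symmetric, so the 95% equal-tailed interval is μ = -3.78 ± z·3.43 with z = 1.960.
Half-width: 1.960 × 3.43 = 6.72.
-3.78 − 6.72 = -10.50; -3.78 + 6.72 = 2.94.

[-10.50, 2.94]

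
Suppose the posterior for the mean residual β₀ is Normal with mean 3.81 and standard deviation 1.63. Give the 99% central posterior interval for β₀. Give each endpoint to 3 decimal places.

The posterior is symmetric, so the 99% equal-tailed interval is β₀ = 3.81 ± z·1.63 with z = 2.576.
Half-width: 2.576 × 1.63 = 4.199.
3.81 − 4.199 = -0.389; 3.81 + 4.199 = 8.009.

[-0.389, 8.009]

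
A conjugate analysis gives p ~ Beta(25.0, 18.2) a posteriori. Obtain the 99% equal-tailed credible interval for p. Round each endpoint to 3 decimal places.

[0.385, 0.759]

Posterior: Beta(25.0, 18.2).
Equal-tailed 99% interval: the 0.005 and 0.995 quantiles of Beta(25.0, 18.2).
Posterior mean ≈ 0.579, SD ≈ 0.074; a Normal approximation gives roughly [0.387, 0.770].
Exact: F⁻¹(0.005) = 0.385; F⁻¹(0.995) = 0.759.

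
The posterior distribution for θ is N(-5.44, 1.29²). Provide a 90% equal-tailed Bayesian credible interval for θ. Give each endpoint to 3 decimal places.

The posterior is symmetric, so the 90% equal-tailed interval is θ = -5.44 ± z·1.29 with z = 1.645.
Half-width: 1.645 × 1.29 = 2.122.
-5.44 − 2.122 = -7.562; -5.44 + 2.122 = -3.318.

[-7.562, -3.318]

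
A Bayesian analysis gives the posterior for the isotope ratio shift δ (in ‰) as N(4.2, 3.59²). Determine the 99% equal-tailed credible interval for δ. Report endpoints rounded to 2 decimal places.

The posterior is symmetric, so the 99% equal-tailed interval is δ = 4.2 ± z·3.59 with z = 2.576.
Half-width: 2.576 × 3.59 = 9.25.
4.2 − 9.25 = -5.05; 4.2 + 9.25 = 13.45.

[-5.05, 13.45]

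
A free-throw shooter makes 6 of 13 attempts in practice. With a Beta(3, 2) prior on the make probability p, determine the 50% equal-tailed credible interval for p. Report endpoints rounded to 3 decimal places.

[0.420, 0.580]

Posterior: Beta(3+6, 2+7) = Beta(9, 9).
Equal-tailed 50% interval: the 0.25 and 0.75 quantiles of Beta(9, 9).
Posterior mean ≈ 0.500, SD ≈ 0.115; a Normal approximation gives roughly [0.423, 0.577].
Exact: F⁻¹(0.25) = 0.420; F⁻¹(0.75) = 0.580.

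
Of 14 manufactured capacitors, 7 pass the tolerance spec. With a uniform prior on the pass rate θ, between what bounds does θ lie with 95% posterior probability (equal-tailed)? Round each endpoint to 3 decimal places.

[0.266, 0.734]

Posterior: Beta(1+7, 1+7) = Beta(8, 8).
Equal-tailed 95% interval: the 0.025 and 0.975 quantiles of Beta(8, 8).
Posterior mean ≈ 0.500, SD ≈ 0.121; a Normal approximation gives roughly [0.262, 0.738].
Exact: F⁻¹(0.025) = 0.266; F⁻¹(0.975) = 0.734.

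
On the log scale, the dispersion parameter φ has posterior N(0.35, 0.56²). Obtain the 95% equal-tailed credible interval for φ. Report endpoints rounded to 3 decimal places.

On the log scale the 95% interval is 0.35 ± 1.960 × 0.56 = [-0.7476, 1.4476].
Exponentiate: [e^-0.7476, e^1.4476] = [0.474, 4.253].

[0.474, 4.253]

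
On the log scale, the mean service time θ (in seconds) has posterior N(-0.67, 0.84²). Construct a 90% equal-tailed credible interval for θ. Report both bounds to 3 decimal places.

On the log scale the 90% interval is -0.67 ± 1.645 × 0.84 = [-2.0517, 0.7117].
Exponentiate: [e^-2.0517, e^0.7117] = [0.129, 2.037].

[0.129, 2.037]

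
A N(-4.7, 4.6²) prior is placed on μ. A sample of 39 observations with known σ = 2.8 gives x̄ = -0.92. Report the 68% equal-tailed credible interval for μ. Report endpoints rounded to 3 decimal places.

Posterior precision = 1/4.6² + 39/2.8² = 0.0473 + 4.9745 = 5.0217, so posterior SD = 0.4462.
Posterior mean = (-4.7/4.6² + 39·-0.92/2.8²) / 5.0217 = -0.9556.
Interval: -0.9556 ± 0.994 × 0.4462 → [-1.399, -0.512].

[-1.399, -0.512]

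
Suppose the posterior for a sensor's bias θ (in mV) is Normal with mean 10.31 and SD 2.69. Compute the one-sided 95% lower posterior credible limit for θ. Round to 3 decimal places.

Need L with P(θ ≥ L) = 0.95: L = 10.31 − z_{0.05}·2.69.
z = 1.645; L = 10.31 − 1.645 × 2.69 = 5.885.

5.885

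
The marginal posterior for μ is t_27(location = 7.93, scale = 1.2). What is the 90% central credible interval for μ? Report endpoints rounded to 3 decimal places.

The t_27 distribution is symmetric; the 90% interval is 7.93 ± t·1.2 with t_{0.95,27} = 1.703.
Half-width: 1.703 × 1.2 = 2.044.
7.93 − 2.044 = 5.886; 7.93 + 2.044 = 9.974.

[5.886, 9.974]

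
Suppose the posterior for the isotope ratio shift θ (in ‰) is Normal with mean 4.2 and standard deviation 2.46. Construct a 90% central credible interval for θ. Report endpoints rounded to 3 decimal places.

[0.154, 8.246]

The posterior is symmetric, so the 90% equal-tailed interval is θ = 4.2 ± z·2.46 with z = 1.645.
Half-width: 1.645 × 2.46 = 4.046.
4.2 − 4.046 = 0.154; 4.2 + 4.046 = 8.246.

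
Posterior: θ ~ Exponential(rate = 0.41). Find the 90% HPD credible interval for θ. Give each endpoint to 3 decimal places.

[0.000, 5.616]

The exponential density is strictly decreasing on [0, ∞), so the HPD interval is anchored at 0: [0, q] with P(θ ≤ q) = 0.90.
q = −ln(1 − 0.90) / 0.41 = 2.3026 / 0.41 = 5.616.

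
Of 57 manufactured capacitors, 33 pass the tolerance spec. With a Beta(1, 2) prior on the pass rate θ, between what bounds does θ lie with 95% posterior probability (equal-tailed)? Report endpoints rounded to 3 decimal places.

Posterior: Beta(1+33, 2+24) = Beta(34, 26).
Equal-tailed 95% interval: the 0.025 and 0.975 quantiles of Beta(34, 26).
Posterior mean ≈ 0.567, SD ≈ 0.063; a Normal approximation gives roughly [0.442, 0.691].
Exact: F⁻¹(0.025) = 0.441; F⁻¹(0.975) = 0.688.

[0.441, 0.688]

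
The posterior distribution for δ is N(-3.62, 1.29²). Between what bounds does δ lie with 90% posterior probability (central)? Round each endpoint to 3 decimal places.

The posterior is symmetric, so the 90% equal-tailed interval is δ = -3.62 ± z·1.29 with z = 1.645.
Half-width: 1.645 × 1.29 = 2.122.
-3.62 − 2.122 = -5.742; -3.62 + 2.122 = -1.498.

[-5.742, -1.498]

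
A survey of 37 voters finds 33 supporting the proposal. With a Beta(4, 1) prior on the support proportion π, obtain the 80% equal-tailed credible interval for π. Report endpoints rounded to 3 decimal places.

Posterior: Beta(4+33, 1+4) = Beta(37, 5).
Equal-tailed 80% interval: the 0.1 and 0.9 quantiles of Beta(37, 5).
Posterior mean ≈ 0.881, SD ≈ 0.049; a Normal approximation gives roughly [0.818, 0.944].
Exact: F⁻¹(0.1) = 0.814; F⁻¹(0.9) = 0.939.

[0.814, 0.939]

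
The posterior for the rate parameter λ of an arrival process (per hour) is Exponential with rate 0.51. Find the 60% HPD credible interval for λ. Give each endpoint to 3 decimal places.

[0.000, 1.797]

The exponential density is strictly decreasing on [0, ∞), so the HPD interval is anchored at 0: [0, q] with P(λ ≤ q) = 0.60.
q = −ln(1 − 0.60) / 0.51 = 0.9163 / 0.51 = 1.797.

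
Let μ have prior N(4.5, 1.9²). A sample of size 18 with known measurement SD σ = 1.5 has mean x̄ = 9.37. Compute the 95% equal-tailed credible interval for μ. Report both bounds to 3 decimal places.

Posterior precision = 1/1.9² + 18/1.5² = 0.2770 + 8.0000 = 8.2770, so posterior SD = 0.3476.
Posterior mean = (4.5/1.9² + 18·9.37/1.5²) / 8.2770 = 9.2070.
Interval: 9.2070 ± 1.960 × 0.3476 → [8.526, 9.888].

[8.526, 9.888]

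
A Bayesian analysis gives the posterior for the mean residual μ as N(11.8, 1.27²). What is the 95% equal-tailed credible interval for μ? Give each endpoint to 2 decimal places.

[9.31, 14.29]

The posterior is symmetric, so the 95% equal-tailed interval is μ = 11.8 ± z·1.27 with z = 1.960.
Half-width: 1.960 × 1.27 = 2.49.
11.8 − 2.49 = 9.31; 11.8 + 2.49 = 14.29.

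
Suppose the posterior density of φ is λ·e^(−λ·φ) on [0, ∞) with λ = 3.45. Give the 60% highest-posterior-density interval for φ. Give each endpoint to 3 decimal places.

The exponential density is strictly decreasing on [0, ∞), so the HPD interval is anchored at 0: [0, q] with P(φ ≤ q) = 0.60.
q = −ln(1 − 0.60) / 3.45 = 0.9163 / 3.45 = 0.266.

[0.000, 0.266]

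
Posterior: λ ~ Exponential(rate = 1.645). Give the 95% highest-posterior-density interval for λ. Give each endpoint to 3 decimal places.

The exponential density is strictly decreasing on [0, ∞), so the HPD interval is anchored at 0: [0, q] with P(λ ≤ q) = 0.95.
q = −ln(1 − 0.95) / 1.645 = 2.9957 / 1.645 = 1.821.

[0.000, 1.821]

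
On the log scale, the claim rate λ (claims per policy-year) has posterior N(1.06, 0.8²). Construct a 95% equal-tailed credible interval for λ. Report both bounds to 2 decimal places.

[0.60, 13.85]

On the log scale the 95% interval is 1.06 ± 1.960 × 0.8 = [-0.5080, 2.6280].
Exponentiate: [e^-0.5080, e^2.6280] = [0.60, 13.85].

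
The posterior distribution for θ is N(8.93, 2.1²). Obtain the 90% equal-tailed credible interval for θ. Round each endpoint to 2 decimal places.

[5.48, 12.38]

The posterior is symmetric, so the 90% equal-tailed interval is θ = 8.93 ± z·2.1 with z = 1.645.
Half-width: 1.645 × 2.1 = 3.45.
8.93 − 3.45 = 5.48; 8.93 + 3.45 = 12.38.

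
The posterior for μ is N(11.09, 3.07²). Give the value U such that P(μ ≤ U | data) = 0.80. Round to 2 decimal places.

Need U with P(μ ≤ U) = 0.80: U = 11.09 + z_{0.2}·3.07.
z = 0.842; U = 11.09 + 0.842 × 3.07 = 13.67.

13.67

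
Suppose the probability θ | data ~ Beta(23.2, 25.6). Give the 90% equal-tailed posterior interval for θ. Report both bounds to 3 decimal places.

[0.359, 0.593]

Posterior: Beta(23.2, 25.6).
Equal-tailed 90% interval: the 0.05 and 0.95 quantiles of Beta(23.2, 25.6).
Posterior mean ≈ 0.475, SD ≈ 0.071; a Normal approximation gives roughly [0.359, 0.592].
Exact: F⁻¹(0.05) = 0.359; F⁻¹(0.95) = 0.593.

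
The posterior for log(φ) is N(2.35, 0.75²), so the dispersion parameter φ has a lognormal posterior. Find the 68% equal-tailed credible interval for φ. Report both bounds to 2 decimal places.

On the log scale the 68% interval is 2.35 ± 0.994 × 0.75 = [1.6042, 3.0958].
Exponentiate: [e^1.6042, e^3.0958] = [4.97, 22.11].

[4.97, 22.11]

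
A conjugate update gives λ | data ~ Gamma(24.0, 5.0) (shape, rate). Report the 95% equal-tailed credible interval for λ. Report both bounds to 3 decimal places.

[3.075, 6.902]

Posterior: Gamma(shape 24.0, rate 5.0).
Equal-tailed 95% interval: Gamma(24.0, 5.0) quantiles at 0.025 and 0.975.
Posterior mean ≈ 4.800, SD ≈ 0.980; a Normal approximation gives roughly [2.880, 6.720].
Exact: lower = 3.075; upper = 6.902.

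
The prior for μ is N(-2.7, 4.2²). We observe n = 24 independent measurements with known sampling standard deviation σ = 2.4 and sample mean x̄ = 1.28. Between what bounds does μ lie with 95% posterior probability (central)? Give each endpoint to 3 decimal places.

Posterior precision = 1/4.2² + 24/2.4² = 0.0567 + 4.1667 = 4.2234, so posterior SD = 0.4866.
Posterior mean = (-2.7/4.2² + 24·1.28/2.4²) / 4.2234 = 1.2266.
Interval: 1.2266 ± 1.960 × 0.4866 → [0.273, 2.180].

[0.273, 2.180]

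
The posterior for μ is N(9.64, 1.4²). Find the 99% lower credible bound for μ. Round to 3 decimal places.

6.383

Need L with P(μ ≥ L) = 0.99: L = 9.64 − z_{0.01}·1.4.
z = 2.326; L = 9.64 − 2.326 × 1.4 = 6.383.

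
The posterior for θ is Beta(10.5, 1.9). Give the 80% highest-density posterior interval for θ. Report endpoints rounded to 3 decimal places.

The posterior is unimodal and skewed, so the HPD interval has equal density at both endpoints and is the shortest 80% interval.
Solving f(0.761) = f(0.984) with F(0.984) − F(0.761) = 0.80 gives [0.761, 0.984].
For comparison, the equal-tailed interval is [0.710, 0.957]; the HPD is narrower and shifted toward the mode.

[0.761, 0.984]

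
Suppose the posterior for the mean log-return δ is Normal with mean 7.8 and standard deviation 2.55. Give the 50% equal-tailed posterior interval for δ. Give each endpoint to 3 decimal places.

[6.080, 9.520]

The posterior is symmetric, so the 50% equal-tailed interval is δ = 7.8 ± z·2.55 with z = 0.674.
Half-width: 0.674 × 2.55 = 1.720.
7.8 − 1.720 = 6.080; 7.8 + 1.720 = 9.520.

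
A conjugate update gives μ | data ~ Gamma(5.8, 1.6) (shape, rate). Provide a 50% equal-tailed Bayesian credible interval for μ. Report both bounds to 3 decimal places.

[2.530, 4.496]

Posterior: Gamma(shape 5.8, rate 1.6).
Equal-tailed 50% interval: Gamma(5.8, 1.6) quantiles at 0.25 and 0.75.
Posterior mean ≈ 3.625, SD ≈ 1.505; a Normal approximation gives roughly [2.610, 4.640].
Exact: lower = 2.530; upper = 4.496.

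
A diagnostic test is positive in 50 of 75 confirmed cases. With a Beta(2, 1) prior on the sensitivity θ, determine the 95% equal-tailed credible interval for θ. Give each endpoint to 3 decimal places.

[0.559, 0.766]

Posterior: Beta(2+50, 1+25) = Beta(52, 26).
Equal-tailed 95% interval: the 0.025 and 0.975 quantiles of Beta(52, 26).
Posterior mean ≈ 0.667, SD ≈ 0.053; a Normal approximation gives roughly [0.563, 0.771].
Exact: F⁻¹(0.025) = 0.559; F⁻¹(0.975) = 0.766.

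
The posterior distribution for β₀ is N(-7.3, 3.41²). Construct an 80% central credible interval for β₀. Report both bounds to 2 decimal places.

The posterior is symmetric, so the 80% equal-tailed interval is β₀ = -7.3 ± z·3.41 with z = 1.282.
Half-width: 1.282 × 3.41 = 4.37.
-7.3 − 4.37 = -11.67; -7.3 + 4.37 = -2.93.

[-11.67, -2.93]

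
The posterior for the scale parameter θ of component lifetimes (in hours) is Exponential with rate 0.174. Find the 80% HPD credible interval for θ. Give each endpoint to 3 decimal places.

[0.000, 9.250]

The exponential density is strictly decreasing on [0, ∞), so the HPD interval is anchored at 0: [0, q] with P(θ ≤ q) = 0.80.
q = −ln(1 − 0.80) / 0.174 = 1.6094 / 0.174 = 9.250.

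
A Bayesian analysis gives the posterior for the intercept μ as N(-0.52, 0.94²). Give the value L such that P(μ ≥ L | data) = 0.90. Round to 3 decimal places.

Need L with P(μ ≥ L) = 0.90: L = -0.52 − z_{0.1}·0.94.
z = 1.282; L = -0.52 − 1.282 × 0.94 = -1.725.

-1.725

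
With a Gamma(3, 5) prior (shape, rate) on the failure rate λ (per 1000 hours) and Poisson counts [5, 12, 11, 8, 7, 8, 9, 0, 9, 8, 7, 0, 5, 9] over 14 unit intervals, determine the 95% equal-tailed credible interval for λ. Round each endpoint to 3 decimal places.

[4.330, 6.401]

Posterior: Gamma(3+98, 5+14) = Gamma(101, 19) (shape, rate).
Equal-tailed 95% interval: Gamma(101, 19) quantiles at 0.025 and 0.975.
Posterior mean ≈ 5.316, SD ≈ 0.529; a Normal approximation gives roughly [4.279, 6.352].
Exact: lower = 4.330; upper = 6.401.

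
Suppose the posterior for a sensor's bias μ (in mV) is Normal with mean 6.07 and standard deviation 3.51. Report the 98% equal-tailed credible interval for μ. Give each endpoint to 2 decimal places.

[-2.10, 14.24]

The posterior is symmetric, so the 98% equal-tailed interval is μ = 6.07 ± z·3.51 with z = 2.326.
Half-width: 2.326 × 3.51 = 8.17.
6.07 − 8.17 = -2.10; 6.07 + 8.17 = 14.24.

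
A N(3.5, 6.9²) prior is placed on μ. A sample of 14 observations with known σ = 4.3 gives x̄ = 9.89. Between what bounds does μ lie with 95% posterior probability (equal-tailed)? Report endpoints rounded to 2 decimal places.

Posterior precision = 1/6.9² + 14/4.3² = 0.0210 + 0.7572 = 0.7782, so posterior SD = 1.1336.
Posterior mean = (3.5/6.9² + 14·9.89/4.3²) / 0.7782 = 9.7175.
Interval: 9.7175 ± 1.960 × 1.1336 → [7.50, 11.94].

[7.50, 11.94]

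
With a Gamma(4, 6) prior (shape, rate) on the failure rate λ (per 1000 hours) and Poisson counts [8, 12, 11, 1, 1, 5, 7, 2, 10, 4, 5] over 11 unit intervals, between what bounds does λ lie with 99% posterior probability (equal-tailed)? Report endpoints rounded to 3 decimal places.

[2.960, 5.495]

Posterior: Gamma(4+66, 6+11) = Gamma(70, 17) (shape, rate).
Equal-tailed 99% interval: Gamma(70, 17) quantiles at 0.005 and 0.995.
Posterior mean ≈ 4.118, SD ≈ 0.492; a Normal approximation gives roughly [2.850, 5.385].
Exact: lower = 2.960; upper = 5.495.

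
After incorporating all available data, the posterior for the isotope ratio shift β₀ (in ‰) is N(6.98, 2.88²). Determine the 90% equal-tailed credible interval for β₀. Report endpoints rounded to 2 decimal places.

[2.24, 11.72]

The posterior is symmetric, so the 90% equal-tailed interval is β₀ = 6.98 ± z·2.88 with z = 1.645.
Half-width: 1.645 × 2.88 = 4.74.
6.98 − 4.74 = 2.24; 6.98 + 4.74 = 11.72.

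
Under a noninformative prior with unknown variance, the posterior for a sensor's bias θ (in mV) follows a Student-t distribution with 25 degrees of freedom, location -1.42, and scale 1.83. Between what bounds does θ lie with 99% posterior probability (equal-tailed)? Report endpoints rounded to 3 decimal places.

The t_25 distribution is symmetric; the 99% interval is -1.42 ± t·1.83 with t_{0.995,25} = 2.787.
Half-width: 2.787 × 1.83 = 5.101.
-1.42 − 5.101 = -6.521; -1.42 + 5.101 = 3.681.

[-6.521, 3.681]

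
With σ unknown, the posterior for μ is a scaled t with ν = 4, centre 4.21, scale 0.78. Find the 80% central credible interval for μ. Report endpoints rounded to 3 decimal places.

The t_4 distribution is symmetric; the 80% interval is 4.21 ± t·0.78 with t_{0.9,4} = 1.533.
Half-width: 1.533 × 0.78 = 1.196.
4.21 − 1.196 = 3.014; 4.21 + 1.196 = 5.406.

[3.014, 5.406]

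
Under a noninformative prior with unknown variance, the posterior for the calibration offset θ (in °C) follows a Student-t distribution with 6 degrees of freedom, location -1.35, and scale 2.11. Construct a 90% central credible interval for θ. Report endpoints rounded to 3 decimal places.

[-5.450, 2.750]

The t_6 distribution is symmetric; the 90% interval is -1.35 ± t·2.11 with t_{0.95,6} = 1.943.
Half-width: 1.943 × 2.11 = 4.100.
-1.35 − 4.100 = -5.450; -1.35 + 4.100 = 2.750.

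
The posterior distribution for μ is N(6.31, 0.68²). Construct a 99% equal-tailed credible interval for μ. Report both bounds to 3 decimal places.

[4.558, 8.062]

The posterior is symmetric, so the 99% equal-tailed interval is μ = 6.31 ± z·0.68 with z = 2.576.
Half-width: 2.576 × 0.68 = 1.752.
6.31 − 1.752 = 4.558; 6.31 + 1.752 = 8.062.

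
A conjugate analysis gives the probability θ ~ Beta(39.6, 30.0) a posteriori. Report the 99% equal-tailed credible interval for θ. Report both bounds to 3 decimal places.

Posterior: Beta(39.6, 30.0).
Equal-tailed 99% interval: the 0.005 and 0.995 quantiles of Beta(39.6, 30.0).
Posterior mean ≈ 0.569, SD ≈ 0.059; a Normal approximation gives roughly [0.417, 0.721].
Exact: F⁻¹(0.005) = 0.415; F⁻¹(0.995) = 0.715.

[0.415, 0.715]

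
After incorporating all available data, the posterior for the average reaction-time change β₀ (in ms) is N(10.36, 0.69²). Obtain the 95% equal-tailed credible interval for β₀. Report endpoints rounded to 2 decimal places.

[9.01, 11.71]

The posterior is symmetric, so the 95% equal-tailed interval is β₀ = 10.36 ± z·0.69 with z = 1.960.
Half-width: 1.960 × 0.69 = 1.35.
10.36 − 1.35 = 9.01; 10.36 + 1.35 = 11.71.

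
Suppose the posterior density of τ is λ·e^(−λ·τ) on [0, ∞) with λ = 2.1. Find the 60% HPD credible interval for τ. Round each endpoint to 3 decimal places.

The exponential density is strictly decreasing on [0, ∞), so the HPD interval is anchored at 0: [0, q] with P(τ ≤ q) = 0.60.
q = −ln(1 − 0.60) / 2.1 = 0.9163 / 2.1 = 0.436.

[0.000, 0.436]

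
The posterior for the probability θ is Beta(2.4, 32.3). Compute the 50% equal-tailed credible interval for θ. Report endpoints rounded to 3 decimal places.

[0.037, 0.092]

Posterior: Beta(2.4, 32.3).
Equal-tailed 50% interval: the 0.25 and 0.75 quantiles of Beta(2.4, 32.3).
Posterior mean ≈ 0.069, SD ≈ 0.042; a Normal approximation gives roughly [0.041, 0.098].
Exact: F⁻¹(0.25) = 0.037; F⁻¹(0.75) = 0.092.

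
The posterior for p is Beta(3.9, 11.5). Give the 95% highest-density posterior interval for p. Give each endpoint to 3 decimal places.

[0.061, 0.464]

The posterior is unimodal and skewed, so the HPD interval has equal density at both endpoints and is the shortest 95% interval.
Solving f(0.061) = f(0.464) with F(0.464) − F(0.061) = 0.95 gives [0.061, 0.464].
For comparison, the equal-tailed interval is [0.077, 0.489]; the HPD is narrower and shifted toward the mode.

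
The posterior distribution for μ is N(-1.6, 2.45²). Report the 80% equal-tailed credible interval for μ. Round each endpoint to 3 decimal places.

The posterior is symmetric, so the 80% equal-tailed interval is μ = -1.6 ± z·2.45 with z = 1.282.
Half-width: 1.282 × 2.45 = 3.140.
-1.6 − 3.140 = -4.740; -1.6 + 3.140 = 1.540.

[-4.740, 1.540]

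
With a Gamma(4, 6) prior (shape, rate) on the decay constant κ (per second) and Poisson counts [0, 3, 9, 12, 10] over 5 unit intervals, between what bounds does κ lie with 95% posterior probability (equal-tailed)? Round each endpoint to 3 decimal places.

[2.445, 4.636]

Posterior: Gamma(4+34, 6+5) = Gamma(38, 11) (shape, rate).
Equal-tailed 95% interval: Gamma(38, 11) quantiles at 0.025 and 0.975.
Posterior mean ≈ 3.455, SD ≈ 0.560; a Normal approximation gives roughly [2.356, 4.553].
Exact: lower = 2.445; upper = 4.636.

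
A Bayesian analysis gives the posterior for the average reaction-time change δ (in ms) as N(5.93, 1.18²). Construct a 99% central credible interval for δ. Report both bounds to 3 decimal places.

The posterior is symmetric, so the 99% equal-tailed interval is δ = 5.93 ± z·1.18 with z = 2.576.
Half-width: 2.576 × 1.18 = 3.039.
5.93 − 3.039 = 2.891; 5.93 + 3.039 = 8.969.

[2.891, 8.969]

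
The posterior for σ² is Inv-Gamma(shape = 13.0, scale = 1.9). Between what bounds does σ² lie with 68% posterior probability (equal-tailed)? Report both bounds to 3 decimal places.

Inverse-Gamma(13.0, 1.9) quantiles: F⁻¹(0.16) and F⁻¹(0.84).
Equivalently, 1/σ² ~ Gamma(13.0, rate = 1.9); invert its 0.84 and 0.16 quantiles.
Posterior mean ≈ 0.158, SD ≈ 0.048; a Normal approximation gives roughly [0.111, 0.206].
Exact: lower = 0.115; upper = 0.201.

[0.115, 0.201]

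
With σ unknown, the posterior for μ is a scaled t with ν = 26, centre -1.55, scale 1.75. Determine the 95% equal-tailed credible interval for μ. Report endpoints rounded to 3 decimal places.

The t_26 distribution is symmetric; the 95% interval is -1.55 ± t·1.75 with t_{0.975,26} = 2.056.
Half-width: 2.056 × 1.75 = 3.597.
-1.55 − 3.597 = -5.147; -1.55 + 3.597 = 2.047.

[-5.147, 2.047]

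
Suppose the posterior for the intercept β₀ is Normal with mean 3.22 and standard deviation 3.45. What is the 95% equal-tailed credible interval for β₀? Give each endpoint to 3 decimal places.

[-3.542, 9.982]

The posterior is symmetric, so the 95% equal-tailed interval is β₀ = 3.22 ± z·3.45 with z = 1.960.
Half-width: 1.960 × 3.45 = 6.762.
3.22 − 6.762 = -3.542; 3.22 + 6.762 = 9.982.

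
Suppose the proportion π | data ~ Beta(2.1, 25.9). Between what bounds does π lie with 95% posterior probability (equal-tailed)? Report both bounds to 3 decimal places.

[0.010, 0.195]

Posterior: Beta(2.1, 25.9).
Equal-tailed 95% interval: the 0.025 and 0.975 quantiles of Beta(2.1, 25.9).
Posterior mean ≈ 0.075, SD ≈ 0.049; a Normal approximation gives roughly [-0.021, 0.171].
Exact: F⁻¹(0.025) = 0.010; F⁻¹(0.975) = 0.195.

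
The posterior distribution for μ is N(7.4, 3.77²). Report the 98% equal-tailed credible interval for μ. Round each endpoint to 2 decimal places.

[-1.37, 16.17]

The posterior is symmetric, so the 98% equal-tailed interval is μ = 7.4 ± z·3.77 with z = 2.326.
Half-width: 2.326 × 3.77 = 8.77.
7.4 − 8.77 = -1.37; 7.4 + 8.77 = 16.17.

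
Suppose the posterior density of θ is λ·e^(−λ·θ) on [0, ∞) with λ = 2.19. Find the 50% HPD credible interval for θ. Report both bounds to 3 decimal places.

[0.000, 0.317]

The exponential density is strictly decreasing on [0, ∞), so the HPD interval is anchored at 0: [0, q] with P(θ ≤ q) = 0.50.
q = −ln(1 − 0.50) / 2.19 = 0.6931 / 2.19 = 0.317.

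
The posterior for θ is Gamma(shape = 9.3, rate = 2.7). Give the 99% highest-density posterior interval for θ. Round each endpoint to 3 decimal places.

[1.063, 6.741]

The posterior is unimodal and skewed, so the HPD interval has equal density at both endpoints and is the shortest 99% interval.
Solving f(1.063) = f(6.741) with F(6.741) − F(1.063) = 0.99 gives [1.063, 6.741].
For comparison, the equal-tailed interval is [1.224, 7.040]; the HPD is narrower and shifted toward the mode.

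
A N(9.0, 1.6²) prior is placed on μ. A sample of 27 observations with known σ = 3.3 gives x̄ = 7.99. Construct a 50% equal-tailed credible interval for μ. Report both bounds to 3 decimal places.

Posterior precision = 1/1.6² + 27/3.3² = 0.3906 + 2.4793 = 2.8700, so posterior SD = 0.5903.
Posterior mean = (9.0/1.6² + 27·7.99/3.3²) / 2.8700 = 8.1275.
Interval: 8.1275 ± 0.674 × 0.5903 → [7.729, 8.526].

[7.729, 8.526]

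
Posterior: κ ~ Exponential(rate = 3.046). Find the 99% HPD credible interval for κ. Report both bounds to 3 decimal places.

The exponential density is strictly decreasing on [0, ∞), so the HPD interval is anchored at 0: [0, q] with P(κ ≤ q) = 0.99.
q = −ln(1 − 0.99) / 3.046 = 4.6052 / 3.046 = 1.512.

[0.000, 1.512]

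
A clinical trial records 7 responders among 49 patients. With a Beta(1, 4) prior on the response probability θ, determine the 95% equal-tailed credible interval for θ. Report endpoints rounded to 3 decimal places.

Posterior: Beta(1+7, 4+42) = Beta(8, 46).
Equal-tailed 95% interval: the 0.025 and 0.975 quantiles of Beta(8, 46).
Posterior mean ≈ 0.148, SD ≈ 0.048; a Normal approximation gives roughly [0.054, 0.242].
Exact: F⁻¹(0.025) = 0.067; F⁻¹(0.975) = 0.253.

[0.067, 0.253]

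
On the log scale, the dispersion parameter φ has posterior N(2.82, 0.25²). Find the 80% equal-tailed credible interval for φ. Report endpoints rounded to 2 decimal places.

On the log scale the 80% interval is 2.82 ± 1.282 × 0.25 = [2.4996, 3.1404].
Exponentiate: [e^2.4996, e^3.1404] = [12.18, 23.11].

[12.18, 23.11]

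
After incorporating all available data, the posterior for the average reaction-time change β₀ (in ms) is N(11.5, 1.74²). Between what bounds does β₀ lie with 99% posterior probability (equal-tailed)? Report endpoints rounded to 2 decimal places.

The posterior is symmetric, so the 99% equal-tailed interval is β₀ = 11.5 ± z·1.74 with z = 2.576.
Half-width: 2.576 × 1.74 = 4.48.
11.5 − 4.48 = 7.02; 11.5 + 4.48 = 15.98.

[7.02, 15.98]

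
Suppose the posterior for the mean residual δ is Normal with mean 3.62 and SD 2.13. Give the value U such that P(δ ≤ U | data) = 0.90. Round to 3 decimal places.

Need U with P(δ ≤ U) = 0.90: U = 3.62 + z_{0.1}·2.13.
z = 1.282; U = 3.62 + 1.282 × 2.13 = 6.350.

6.350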